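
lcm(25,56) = 1400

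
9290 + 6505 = 15795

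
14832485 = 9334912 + 5497573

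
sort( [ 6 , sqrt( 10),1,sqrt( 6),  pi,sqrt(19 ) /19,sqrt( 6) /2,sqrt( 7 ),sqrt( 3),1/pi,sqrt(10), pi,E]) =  [ sqrt(19) /19,1/pi,  1,sqrt( 6 )/2 , sqrt(3 ),sqrt( 6), sqrt( 7),  E,pi,pi,sqrt( 10 ), sqrt ( 10) , 6 ]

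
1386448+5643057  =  7029505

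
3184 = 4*796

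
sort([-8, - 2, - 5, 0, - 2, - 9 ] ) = [ - 9, - 8, - 5, - 2, - 2,  0 ]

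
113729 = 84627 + 29102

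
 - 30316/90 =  - 337 + 7/45= - 336.84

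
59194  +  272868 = 332062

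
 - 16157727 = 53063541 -69221268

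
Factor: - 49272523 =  - 49272523^1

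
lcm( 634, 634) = 634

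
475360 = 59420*8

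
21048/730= 28 + 304/365 = 28.83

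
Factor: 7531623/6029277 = 2510541/2009759 = 3^3 * 11^1*79^1 * 107^1 * 2009759^( - 1 )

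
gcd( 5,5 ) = 5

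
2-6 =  - 4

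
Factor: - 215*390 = - 2^1*3^1*5^2 * 13^1*43^1= -83850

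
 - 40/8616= - 5/1077  =  - 0.00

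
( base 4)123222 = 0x6ea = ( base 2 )11011101010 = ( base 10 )1770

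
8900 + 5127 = 14027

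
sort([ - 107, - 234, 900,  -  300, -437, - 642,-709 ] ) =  [  -  709,-642,-437,-300, - 234,-107,900] 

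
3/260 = 3/260 = 0.01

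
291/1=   291 = 291.00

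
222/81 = 2 + 20/27 = 2.74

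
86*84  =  7224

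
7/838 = 7/838 = 0.01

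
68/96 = 17/24 = 0.71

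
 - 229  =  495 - 724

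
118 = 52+66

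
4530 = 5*906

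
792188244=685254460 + 106933784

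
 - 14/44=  - 1  +  15/22=- 0.32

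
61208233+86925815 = 148134048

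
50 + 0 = 50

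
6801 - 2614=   4187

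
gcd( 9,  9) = 9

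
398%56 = 6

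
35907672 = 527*68136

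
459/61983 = 51/6887= 0.01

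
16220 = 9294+6926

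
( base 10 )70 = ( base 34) 22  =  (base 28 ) 2E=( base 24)2m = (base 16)46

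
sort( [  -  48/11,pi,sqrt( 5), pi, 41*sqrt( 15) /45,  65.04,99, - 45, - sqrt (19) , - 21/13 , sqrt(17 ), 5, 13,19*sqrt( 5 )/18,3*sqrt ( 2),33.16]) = [- 45, - 48/11, - sqrt(19), - 21/13,sqrt(5 ),19*sqrt(5) /18,pi,pi,41*sqrt( 15) /45,sqrt (17 ),3*sqrt( 2), 5,13,33.16, 65.04, 99]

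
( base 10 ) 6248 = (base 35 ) 53i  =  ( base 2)1100001101000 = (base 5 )144443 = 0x1868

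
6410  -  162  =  6248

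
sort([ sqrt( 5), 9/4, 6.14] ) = [sqrt( 5), 9/4, 6.14 ] 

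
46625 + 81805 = 128430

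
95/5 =19= 19.00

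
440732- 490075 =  - 49343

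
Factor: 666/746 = 3^2*37^1*373^( - 1) = 333/373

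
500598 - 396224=104374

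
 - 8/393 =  - 8/393 = - 0.02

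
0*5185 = 0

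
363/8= 363/8 = 45.38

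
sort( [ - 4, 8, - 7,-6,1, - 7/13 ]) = [-7, - 6, - 4,-7/13 , 1, 8 ] 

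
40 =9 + 31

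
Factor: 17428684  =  2^2*7^1*13^1*47881^1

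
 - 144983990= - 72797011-72186979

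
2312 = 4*578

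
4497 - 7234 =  - 2737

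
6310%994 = 346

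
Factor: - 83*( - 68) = 5644 = 2^2*17^1*83^1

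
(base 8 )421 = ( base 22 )C9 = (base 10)273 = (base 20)DD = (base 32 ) 8h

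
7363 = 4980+2383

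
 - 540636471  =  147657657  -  688294128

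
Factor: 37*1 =37=37^1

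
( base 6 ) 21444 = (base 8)5644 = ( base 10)2980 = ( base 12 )1884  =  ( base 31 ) 334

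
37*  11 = 407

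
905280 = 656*1380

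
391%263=128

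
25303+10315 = 35618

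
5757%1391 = 193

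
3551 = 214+3337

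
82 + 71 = 153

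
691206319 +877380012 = 1568586331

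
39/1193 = 39/1193= 0.03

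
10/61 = 10/61 =0.16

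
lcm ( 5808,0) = 0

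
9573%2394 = 2391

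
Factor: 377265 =3^1*5^1*7^1* 3593^1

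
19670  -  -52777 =72447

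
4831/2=2415 + 1/2 = 2415.50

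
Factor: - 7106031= -3^2*127^1*6217^1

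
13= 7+6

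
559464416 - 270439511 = 289024905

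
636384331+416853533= 1053237864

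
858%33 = 0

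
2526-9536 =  - 7010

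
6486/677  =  6486/677 = 9.58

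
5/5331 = 5/5331 = 0.00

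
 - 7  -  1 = -8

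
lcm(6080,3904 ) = 370880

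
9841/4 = 9841/4 = 2460.25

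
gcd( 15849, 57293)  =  1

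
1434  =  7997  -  6563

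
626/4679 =626/4679 = 0.13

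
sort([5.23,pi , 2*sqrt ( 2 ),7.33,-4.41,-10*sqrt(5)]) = [ - 10*sqrt(5 ) ,-4.41 , 2 * sqrt(2 ),pi,5.23,7.33]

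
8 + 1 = 9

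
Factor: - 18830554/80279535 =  - 2^1*3^(-1) * 5^( - 1)*7^( - 1) * 823^( - 1) * 929^(-1)*2803^1*3359^1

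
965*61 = 58865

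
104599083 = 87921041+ 16678042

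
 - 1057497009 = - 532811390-524685619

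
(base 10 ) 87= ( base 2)1010111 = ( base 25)3c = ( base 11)7A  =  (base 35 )2H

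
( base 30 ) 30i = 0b101010011110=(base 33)2gc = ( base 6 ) 20330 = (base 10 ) 2718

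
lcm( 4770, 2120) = 19080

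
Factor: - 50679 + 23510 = - 101^1*269^1 = - 27169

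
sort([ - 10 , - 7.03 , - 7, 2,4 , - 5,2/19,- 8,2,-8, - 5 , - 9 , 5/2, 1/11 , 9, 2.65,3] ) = [ - 10, - 9, - 8, - 8 , - 7.03,  -  7 , - 5, - 5 , 1/11,2/19,  2 , 2, 5/2,2.65,3 , 4,9]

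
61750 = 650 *95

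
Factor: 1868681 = 23^1*113^1*719^1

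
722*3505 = 2530610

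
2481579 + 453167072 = 455648651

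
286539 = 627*457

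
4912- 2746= 2166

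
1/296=1/296 = 0.00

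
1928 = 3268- 1340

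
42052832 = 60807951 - 18755119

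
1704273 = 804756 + 899517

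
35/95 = 7/19 = 0.37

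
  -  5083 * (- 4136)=21023288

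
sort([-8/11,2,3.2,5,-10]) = [ - 10, - 8/11, 2 , 3.2,5 ] 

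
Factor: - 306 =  - 2^1*3^2* 17^1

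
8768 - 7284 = 1484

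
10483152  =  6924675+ 3558477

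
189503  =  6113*31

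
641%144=65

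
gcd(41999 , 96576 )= 1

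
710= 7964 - 7254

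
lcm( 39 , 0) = 0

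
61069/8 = 7633 + 5/8 = 7633.62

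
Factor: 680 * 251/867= 10040/51 = 2^3*3^( - 1 )*5^1*17^( - 1) * 251^1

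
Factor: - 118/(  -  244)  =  59/122=2^( - 1) * 59^1 * 61^ ( - 1 ) 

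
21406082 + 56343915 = 77749997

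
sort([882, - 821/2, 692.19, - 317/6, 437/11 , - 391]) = [ - 821/2, - 391, - 317/6,  437/11, 692.19,882] 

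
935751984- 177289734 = 758462250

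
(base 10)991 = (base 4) 33133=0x3df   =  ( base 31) 10u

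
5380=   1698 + 3682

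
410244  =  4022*102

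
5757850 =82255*70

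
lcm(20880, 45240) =271440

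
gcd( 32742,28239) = 3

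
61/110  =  61/110  =  0.55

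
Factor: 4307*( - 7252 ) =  - 31234364 = - 2^2*7^2*37^1 * 59^1*73^1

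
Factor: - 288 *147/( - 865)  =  2^5 * 3^3*5^(-1)*7^2*173^( - 1 )= 42336/865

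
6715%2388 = 1939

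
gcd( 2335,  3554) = 1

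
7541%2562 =2417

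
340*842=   286280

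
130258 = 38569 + 91689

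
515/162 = 515/162 = 3.18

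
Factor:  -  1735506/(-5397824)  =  2^( - 5 )*3^5*19^( - 1)*23^ (- 1 )*193^( - 1)*3571^1 = 867753/2698912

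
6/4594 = 3/2297 = 0.00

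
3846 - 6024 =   -  2178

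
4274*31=132494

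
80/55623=80/55623 = 0.00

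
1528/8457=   1528/8457 = 0.18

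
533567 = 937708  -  404141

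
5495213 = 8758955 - 3263742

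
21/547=21/547  =  0.04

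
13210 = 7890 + 5320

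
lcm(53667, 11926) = 107334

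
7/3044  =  7/3044 = 0.00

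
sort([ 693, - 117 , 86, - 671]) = [ - 671, - 117 , 86, 693]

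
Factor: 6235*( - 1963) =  - 5^1 *13^1  *29^1*43^1*151^1 = - 12239305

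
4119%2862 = 1257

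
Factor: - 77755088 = - 2^4*23^1*211291^1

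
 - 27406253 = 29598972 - 57005225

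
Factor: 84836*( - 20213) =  - 1714790068 = - 2^2*17^1 *29^1*41^1*127^1*167^1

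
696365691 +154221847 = 850587538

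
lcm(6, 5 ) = 30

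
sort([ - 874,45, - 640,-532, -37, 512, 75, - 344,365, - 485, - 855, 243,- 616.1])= [ - 874, - 855, - 640, - 616.1, - 532,  -  485, - 344, - 37 , 45 , 75,  243,365,512]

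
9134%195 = 164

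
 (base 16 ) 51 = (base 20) 41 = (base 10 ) 81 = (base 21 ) 3i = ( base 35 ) 2B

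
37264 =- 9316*(  -  4) 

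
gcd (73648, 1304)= 8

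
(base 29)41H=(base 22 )710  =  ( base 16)d52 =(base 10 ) 3410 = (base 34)2WA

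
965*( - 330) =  - 318450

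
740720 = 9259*80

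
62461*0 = 0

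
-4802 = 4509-9311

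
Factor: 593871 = 3^1*197957^1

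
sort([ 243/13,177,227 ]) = [ 243/13, 177, 227]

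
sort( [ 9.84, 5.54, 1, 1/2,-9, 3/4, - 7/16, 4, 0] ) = [ - 9, - 7/16,0, 1/2, 3/4,1,4 , 5.54,9.84]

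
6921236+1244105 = 8165341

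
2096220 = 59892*35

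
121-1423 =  - 1302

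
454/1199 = 454/1199 = 0.38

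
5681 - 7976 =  - 2295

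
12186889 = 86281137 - 74094248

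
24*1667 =40008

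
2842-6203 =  - 3361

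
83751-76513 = 7238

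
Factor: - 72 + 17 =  - 55  =  - 5^1*11^1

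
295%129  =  37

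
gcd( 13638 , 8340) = 6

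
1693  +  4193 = 5886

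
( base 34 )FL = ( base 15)256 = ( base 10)531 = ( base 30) HL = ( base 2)1000010011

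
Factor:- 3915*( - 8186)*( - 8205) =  - 262955398950 = - 2^1*3^4*5^2*29^1*547^1*4093^1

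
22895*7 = 160265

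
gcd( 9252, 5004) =36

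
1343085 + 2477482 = 3820567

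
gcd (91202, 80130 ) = 2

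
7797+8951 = 16748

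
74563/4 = 18640 + 3/4 = 18640.75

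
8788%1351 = 682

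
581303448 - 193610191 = 387693257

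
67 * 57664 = 3863488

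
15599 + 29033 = 44632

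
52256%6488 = 352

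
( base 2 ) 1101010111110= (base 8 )15276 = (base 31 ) 73q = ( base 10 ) 6846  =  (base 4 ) 1222332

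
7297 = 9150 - 1853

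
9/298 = 9/298 =0.03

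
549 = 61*9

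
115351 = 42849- - 72502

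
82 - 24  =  58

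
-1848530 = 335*( - 5518 ) 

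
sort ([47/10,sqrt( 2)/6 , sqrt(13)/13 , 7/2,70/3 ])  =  [ sqrt(2)/6,sqrt( 13)/13,7/2,47/10,70/3] 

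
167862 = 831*202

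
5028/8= 1257/2 = 628.50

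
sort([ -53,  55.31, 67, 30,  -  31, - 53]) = [ -53, - 53, -31, 30, 55.31,67]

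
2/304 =1/152=0.01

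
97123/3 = 32374 + 1/3 = 32374.33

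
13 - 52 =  - 39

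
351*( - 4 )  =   - 1404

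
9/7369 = 9/7369 = 0.00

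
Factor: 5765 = 5^1*1153^1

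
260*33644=8747440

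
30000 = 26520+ 3480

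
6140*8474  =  52030360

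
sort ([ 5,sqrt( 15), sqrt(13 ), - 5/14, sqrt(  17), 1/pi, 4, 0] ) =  [ - 5/14,  0, 1/pi,sqrt(13),sqrt( 15), 4, sqrt(17), 5]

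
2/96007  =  2/96007 = 0.00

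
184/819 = 184/819 = 0.22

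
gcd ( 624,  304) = 16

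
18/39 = 6/13 = 0.46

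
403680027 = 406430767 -2750740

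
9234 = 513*18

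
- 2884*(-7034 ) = 20286056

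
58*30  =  1740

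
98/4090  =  49/2045= 0.02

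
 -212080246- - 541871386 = 329791140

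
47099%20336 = 6427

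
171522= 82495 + 89027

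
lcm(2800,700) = 2800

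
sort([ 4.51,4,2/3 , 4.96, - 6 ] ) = [-6, 2/3,4,4.51,4.96 ] 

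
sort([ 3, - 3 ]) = [ - 3,3]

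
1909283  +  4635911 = 6545194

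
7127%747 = 404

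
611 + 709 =1320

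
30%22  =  8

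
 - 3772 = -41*92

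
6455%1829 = 968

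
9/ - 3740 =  - 9/3740 = - 0.00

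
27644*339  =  9371316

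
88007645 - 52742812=35264833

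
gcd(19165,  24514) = 1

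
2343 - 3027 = - 684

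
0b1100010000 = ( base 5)11114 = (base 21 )1g7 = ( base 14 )400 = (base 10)784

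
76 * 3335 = 253460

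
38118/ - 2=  - 19059+ 0/1= - 19059.00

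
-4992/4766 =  - 2496/2383 = - 1.05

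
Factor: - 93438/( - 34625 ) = 2^1*3^2 *5^(-3)*29^1  *179^1*277^( - 1) 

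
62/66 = 31/33  =  0.94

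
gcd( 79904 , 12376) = 8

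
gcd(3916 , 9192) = 4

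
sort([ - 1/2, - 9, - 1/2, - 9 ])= [ - 9, - 9, - 1/2, - 1/2]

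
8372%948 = 788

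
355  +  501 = 856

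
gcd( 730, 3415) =5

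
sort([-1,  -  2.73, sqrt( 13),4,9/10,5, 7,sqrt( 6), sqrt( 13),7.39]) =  [-2.73, - 1,9/10,sqrt (6), sqrt(13 ),sqrt( 13), 4, 5 , 7,7.39]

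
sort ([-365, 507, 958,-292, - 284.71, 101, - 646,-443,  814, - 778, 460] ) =[ - 778, - 646, - 443, - 365, - 292,  -  284.71,  101,460,507,814, 958 ] 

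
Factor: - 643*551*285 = -100973505 = - 3^1*5^1*19^2*  29^1*643^1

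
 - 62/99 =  - 62/99= - 0.63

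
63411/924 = 21137/308 = 68.63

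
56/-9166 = -28/4583 = - 0.01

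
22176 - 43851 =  - 21675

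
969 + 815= 1784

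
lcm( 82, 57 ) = 4674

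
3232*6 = 19392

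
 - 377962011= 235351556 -613313567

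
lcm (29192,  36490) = 145960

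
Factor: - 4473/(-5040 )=2^(- 4 )*5^( - 1)*71^1 = 71/80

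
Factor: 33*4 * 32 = 2^7*3^1*11^1= 4224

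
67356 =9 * 7484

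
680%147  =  92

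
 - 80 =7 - 87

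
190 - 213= - 23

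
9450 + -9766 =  - 316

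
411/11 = 37+4/11 = 37.36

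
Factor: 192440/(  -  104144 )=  - 2^( - 1)*5^1*17^1*23^( - 1)= -  85/46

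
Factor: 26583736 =2^3*19^1 * 174893^1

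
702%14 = 2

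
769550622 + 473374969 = 1242925591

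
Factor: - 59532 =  - 2^2 * 3^1 * 11^2*41^1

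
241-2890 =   -  2649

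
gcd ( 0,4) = 4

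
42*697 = 29274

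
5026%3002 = 2024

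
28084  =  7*4012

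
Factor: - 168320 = -2^7 * 5^1*263^1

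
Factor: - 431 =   -  431^1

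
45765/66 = 15255/22 = 693.41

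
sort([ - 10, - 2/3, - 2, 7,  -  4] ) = [-10, - 4,  -  2,- 2/3,7 ]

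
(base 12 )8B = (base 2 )1101011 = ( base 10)107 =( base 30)3h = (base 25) 47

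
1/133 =1/133= 0.01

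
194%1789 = 194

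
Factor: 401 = 401^1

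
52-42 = 10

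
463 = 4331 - 3868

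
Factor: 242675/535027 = 425/937 = 5^2 * 17^1*937^( - 1) 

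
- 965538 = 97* ( - 9954)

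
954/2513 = 954/2513= 0.38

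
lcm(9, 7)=63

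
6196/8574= 3098/4287 = 0.72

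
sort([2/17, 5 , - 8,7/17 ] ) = [ - 8, 2/17,7/17, 5]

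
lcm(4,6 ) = 12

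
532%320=212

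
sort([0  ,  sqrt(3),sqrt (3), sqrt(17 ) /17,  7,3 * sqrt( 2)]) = [ 0,sqrt (17)/17, sqrt( 3 ),sqrt(3) , 3 * sqrt(2),7] 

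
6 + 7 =13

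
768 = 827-59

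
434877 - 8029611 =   -  7594734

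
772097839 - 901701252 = - 129603413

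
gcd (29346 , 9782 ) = 9782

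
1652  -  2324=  - 672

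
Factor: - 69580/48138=-490/339 = - 2^1*3^(  -  1)*5^1*7^2*113^ (- 1)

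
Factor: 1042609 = 1042609^1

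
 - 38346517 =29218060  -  67564577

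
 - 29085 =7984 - 37069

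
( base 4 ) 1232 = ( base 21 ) 55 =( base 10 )110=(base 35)35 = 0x6E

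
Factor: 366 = 2^1*3^1*61^1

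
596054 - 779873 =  - 183819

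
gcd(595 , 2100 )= 35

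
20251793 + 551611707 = 571863500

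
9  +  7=16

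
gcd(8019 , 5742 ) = 99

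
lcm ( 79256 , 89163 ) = 713304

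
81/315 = 9/35 = 0.26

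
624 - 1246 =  - 622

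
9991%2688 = 1927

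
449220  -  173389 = 275831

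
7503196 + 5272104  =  12775300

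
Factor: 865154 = 2^1*432577^1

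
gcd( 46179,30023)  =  7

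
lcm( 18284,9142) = 18284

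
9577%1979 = 1661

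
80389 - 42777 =37612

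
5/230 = 1/46 = 0.02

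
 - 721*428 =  - 308588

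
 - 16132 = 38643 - 54775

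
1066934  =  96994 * 11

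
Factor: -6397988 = -2^2*181^1*8837^1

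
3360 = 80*42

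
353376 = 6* 58896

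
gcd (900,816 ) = 12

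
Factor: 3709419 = 3^1*7^1*29^1*6091^1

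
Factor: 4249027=19^1 * 223633^1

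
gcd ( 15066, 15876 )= 162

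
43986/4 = 21993/2 = 10996.50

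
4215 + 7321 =11536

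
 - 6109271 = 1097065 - 7206336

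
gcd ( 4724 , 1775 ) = 1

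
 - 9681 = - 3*3227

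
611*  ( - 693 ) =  -423423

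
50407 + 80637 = 131044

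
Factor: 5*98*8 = 2^4*5^1  *  7^2=3920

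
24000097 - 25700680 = -1700583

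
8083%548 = 411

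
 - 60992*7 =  - 426944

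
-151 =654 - 805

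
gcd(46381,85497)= 1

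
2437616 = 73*33392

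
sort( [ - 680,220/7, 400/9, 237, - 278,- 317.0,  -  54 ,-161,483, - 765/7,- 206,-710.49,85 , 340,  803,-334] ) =[-710.49,-680 , - 334 ,- 317.0, - 278, - 206,-161, - 765/7,- 54 , 220/7,400/9, 85, 237, 340, 483, 803] 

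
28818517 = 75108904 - 46290387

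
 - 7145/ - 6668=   1 + 477/6668 = 1.07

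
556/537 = 1 + 19/537=1.04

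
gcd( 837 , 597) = 3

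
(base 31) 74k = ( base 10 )6871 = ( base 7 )26014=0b1101011010111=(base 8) 15327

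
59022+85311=144333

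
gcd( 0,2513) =2513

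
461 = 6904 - 6443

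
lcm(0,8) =0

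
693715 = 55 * 12613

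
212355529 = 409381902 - 197026373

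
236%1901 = 236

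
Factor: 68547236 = 2^2*37^1*463157^1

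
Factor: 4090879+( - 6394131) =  - 2^2*7^1*43^1 * 1913^1 = -2303252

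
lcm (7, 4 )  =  28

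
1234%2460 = 1234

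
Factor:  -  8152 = -2^3 * 1019^1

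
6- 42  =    -  36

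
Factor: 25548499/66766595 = 5^( - 1) * 7^ ( - 1 )*1907617^( - 1 )*25548499^1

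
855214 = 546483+308731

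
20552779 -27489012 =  - 6936233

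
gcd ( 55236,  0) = 55236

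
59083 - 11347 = 47736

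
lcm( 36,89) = 3204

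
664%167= 163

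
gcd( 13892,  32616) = 604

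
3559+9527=13086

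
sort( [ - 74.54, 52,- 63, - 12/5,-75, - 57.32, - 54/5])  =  [- 75, - 74.54 , - 63, - 57.32, - 54/5, - 12/5,52] 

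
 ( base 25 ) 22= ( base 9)57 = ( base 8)64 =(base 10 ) 52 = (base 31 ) 1L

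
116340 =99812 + 16528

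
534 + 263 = 797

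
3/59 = 3/59 = 0.05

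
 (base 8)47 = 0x27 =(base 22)1h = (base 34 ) 15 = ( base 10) 39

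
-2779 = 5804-8583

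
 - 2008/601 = - 2008/601 = -3.34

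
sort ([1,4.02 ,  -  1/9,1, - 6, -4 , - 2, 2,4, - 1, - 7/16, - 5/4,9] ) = [-6,-4, - 2,-5/4 ,- 1, -7/16,-1/9,1, 1,2, 4,4.02,9 ]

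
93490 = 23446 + 70044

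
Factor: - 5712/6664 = - 6/7 = - 2^1*3^1*7^(-1 )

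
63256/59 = 1072 + 8/59 = 1072.14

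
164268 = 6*27378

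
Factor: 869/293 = 11^1*79^1*293^( - 1) 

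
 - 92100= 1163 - 93263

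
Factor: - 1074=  - 2^1*3^1*179^1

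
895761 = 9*99529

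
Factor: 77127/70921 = 3^1* 47^1*547^1*70921^( - 1)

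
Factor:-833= - 7^2 * 17^1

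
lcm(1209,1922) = 74958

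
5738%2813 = 112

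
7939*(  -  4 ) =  - 31756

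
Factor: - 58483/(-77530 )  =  2^(  -  1)*5^ ( - 1)*233^1*251^1 * 7753^( - 1 ) 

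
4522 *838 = 3789436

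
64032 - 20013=44019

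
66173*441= 29182293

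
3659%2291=1368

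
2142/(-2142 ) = -1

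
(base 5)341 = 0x60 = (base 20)4G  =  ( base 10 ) 96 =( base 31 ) 33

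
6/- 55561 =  - 1 + 55555/55561  =  -0.00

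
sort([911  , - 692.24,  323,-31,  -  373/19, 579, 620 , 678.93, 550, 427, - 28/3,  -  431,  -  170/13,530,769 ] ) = [ - 692.24,  -  431, - 31, - 373/19,-170/13,-28/3,323,427, 530, 550,  579,620, 678.93, 769, 911 ]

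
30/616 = 15/308  =  0.05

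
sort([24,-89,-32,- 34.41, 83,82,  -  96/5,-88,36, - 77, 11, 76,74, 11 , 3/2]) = [ - 89, - 88, - 77 ,  -  34.41,-32,- 96/5,3/2,11, 11,24, 36, 74,  76, 82,83 ] 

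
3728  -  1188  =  2540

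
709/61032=709/61032 = 0.01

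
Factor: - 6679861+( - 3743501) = - 10423362= - 2^1*3^1 * 19^1*91433^1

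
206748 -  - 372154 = 578902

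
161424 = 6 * 26904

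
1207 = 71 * 17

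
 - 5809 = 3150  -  8959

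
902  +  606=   1508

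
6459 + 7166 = 13625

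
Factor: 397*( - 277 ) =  - 277^1 * 397^1 = -109969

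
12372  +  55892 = 68264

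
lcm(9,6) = 18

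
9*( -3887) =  - 34983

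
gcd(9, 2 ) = 1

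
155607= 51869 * 3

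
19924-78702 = - 58778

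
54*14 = 756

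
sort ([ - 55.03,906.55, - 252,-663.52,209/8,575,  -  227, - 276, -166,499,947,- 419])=[ - 663.52 , - 419, - 276  ,-252,-227, - 166, - 55.03 , 209/8 , 499,575,906.55, 947 ] 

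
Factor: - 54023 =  - 89^1 * 607^1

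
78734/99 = 78734/99  =  795.29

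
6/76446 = 1/12741=0.00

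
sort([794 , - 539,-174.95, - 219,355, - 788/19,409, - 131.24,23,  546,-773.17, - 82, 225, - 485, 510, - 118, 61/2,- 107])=[ - 773.17,- 539, - 485, - 219,-174.95 , - 131.24, - 118, - 107, - 82 , - 788/19,23,61/2,  225,355,409,510,546, 794 ] 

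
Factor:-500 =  - 2^2*5^3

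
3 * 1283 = 3849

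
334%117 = 100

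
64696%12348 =2956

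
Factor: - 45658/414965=-2^1*5^( - 1 )*37^1*149^( - 1 )*557^ ( - 1 ) * 617^1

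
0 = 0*2358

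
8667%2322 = 1701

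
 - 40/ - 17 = 2 + 6/17=2.35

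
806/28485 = 806/28485= 0.03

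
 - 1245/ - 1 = 1245/1 = 1245.00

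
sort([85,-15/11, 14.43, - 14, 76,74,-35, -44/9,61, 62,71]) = [ - 35,-14, - 44/9, - 15/11,14.43, 61, 62,71, 74 , 76, 85]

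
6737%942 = 143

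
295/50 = 59/10 = 5.90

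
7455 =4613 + 2842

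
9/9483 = 3/3161 = 0.00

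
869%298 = 273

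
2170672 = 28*77524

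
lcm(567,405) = 2835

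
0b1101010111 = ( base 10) 855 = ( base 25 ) 195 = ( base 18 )2b9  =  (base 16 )357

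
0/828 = 0 = 0.00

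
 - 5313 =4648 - 9961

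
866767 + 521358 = 1388125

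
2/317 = 2/317  =  0.01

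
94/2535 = 94/2535=0.04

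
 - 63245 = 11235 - 74480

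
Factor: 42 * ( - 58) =-2^2 * 3^1*7^1*29^1= - 2436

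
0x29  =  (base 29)1c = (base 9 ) 45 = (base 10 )41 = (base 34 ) 17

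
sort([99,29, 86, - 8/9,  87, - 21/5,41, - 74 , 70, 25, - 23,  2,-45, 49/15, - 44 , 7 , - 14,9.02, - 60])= [- 74, - 60, - 45 ,-44, - 23, - 14 , - 21/5, - 8/9, 2, 49/15, 7, 9.02, 25,29, 41,70, 86,87,99 ]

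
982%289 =115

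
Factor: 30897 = 3^2*3433^1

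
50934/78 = 653 = 653.00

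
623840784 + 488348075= 1112188859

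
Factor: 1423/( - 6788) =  - 2^( - 2) *1423^1*1697^ ( - 1)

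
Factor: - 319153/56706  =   - 2^(-1 )*3^( - 1)*13^( - 1 )*439^1 = - 439/78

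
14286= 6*2381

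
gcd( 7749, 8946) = 63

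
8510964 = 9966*854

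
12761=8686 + 4075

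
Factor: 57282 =2^1*3^1*9547^1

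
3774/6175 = 3774/6175 = 0.61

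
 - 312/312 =-1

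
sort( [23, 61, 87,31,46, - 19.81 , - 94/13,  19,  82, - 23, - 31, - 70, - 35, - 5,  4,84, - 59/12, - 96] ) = [-96, - 70 , - 35 , - 31, - 23, - 19.81,  -  94/13 , - 5, - 59/12,4,19,23,31, 46,61, 82,  84,87 ] 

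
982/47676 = 491/23838 = 0.02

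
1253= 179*7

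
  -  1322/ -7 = 1322/7 = 188.86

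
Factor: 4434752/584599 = 2^6*7^1*19^1*521^1*584599^( - 1)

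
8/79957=8/79957  =  0.00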